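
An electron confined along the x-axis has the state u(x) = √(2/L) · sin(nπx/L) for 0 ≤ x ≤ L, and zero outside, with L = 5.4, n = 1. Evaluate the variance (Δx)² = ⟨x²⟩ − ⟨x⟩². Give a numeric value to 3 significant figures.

Compute ⟨x⟩ and ⟨x²⟩ separately, then (Δx)² = ⟨x²⟩ − ⟨x⟩².
With sin²θ = (1 − cos2θ)/2 on 0 ≤ x ≤ L: ∫sin²(nπx/L) dx = L/2, ∫x·sin²(nπx/L) dx = L²/4, ∫x²·sin²(nπx/L) dx = L³·(1/6 − 1/(4n²π²)); higher powers xᵏ the same way, integrating xᵏ·cos(2nπx/L) by parts.
⟨x⟩ = 2.7000 and ⟨x²⟩ = 8.2427.
(Δx)² = 8.2427 − (2.7000)² = 0.95274.

0.953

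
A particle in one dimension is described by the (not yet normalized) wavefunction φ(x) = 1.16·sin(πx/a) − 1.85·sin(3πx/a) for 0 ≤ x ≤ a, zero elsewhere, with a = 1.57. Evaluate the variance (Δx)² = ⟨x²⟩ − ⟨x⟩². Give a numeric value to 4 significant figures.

Compute ⟨x⟩ and ⟨x²⟩ separately, then (Δx)² = ⟨x²⟩ − ⟨x⟩².
On 0 ≤ x ≤ a (j ≠ l): ∫sin²(jπx/a) dx = a/2, ∫sin(jπx/a)·sin(lπx/a) dx = 0; diagonal moments ∫x·sin²(jπx/a) dx = a²/4, ∫x²·sin²(jπx/a) dx = a³·(1/6 − 1/(4j²π²)); cross terms ∫x·sin(jπx/a)·sin(lπx/a) dx = 0 for j + l even and −4jla²/(π²(j² − l²)²) for j + l odd, ∫x²·sin(jπx/a)·sin(lπx/a) dx = (−1)^(j+l)·4jla³/(π²(j² − l²)²); higher powers the same way via product-to-sum and parts.
Normalization: ∫|φ|² dx = 3.7430.
⟨x⟩ = 0.78500 and ⟨x²⟩ = 0.69213.
(Δx)² = 0.69213 − (0.78500)² = 0.075905.

0.07591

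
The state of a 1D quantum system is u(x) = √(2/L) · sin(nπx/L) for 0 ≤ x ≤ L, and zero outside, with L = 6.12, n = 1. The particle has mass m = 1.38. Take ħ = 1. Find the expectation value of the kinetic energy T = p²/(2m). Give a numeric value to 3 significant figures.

0.0955

T = −(ħ²/2m) d²/dx², so ⟨T⟩ = −(ħ²/2m) ∫ u*·u'' dx; with m = 1.38.
d/dx sin(nπx/L) = (nπ/L)·cos(nπx/L) and d²/dx² sin(nπx/L) = −(nπ/L)²·sin(nπx/L); on 0 ≤ x ≤ L, ∫sin²(nπx/L) dx = L/2 and ∫sin(nπx/L)·cos(nπx/L) dx = 0.
⟨T⟩ = 0.095475.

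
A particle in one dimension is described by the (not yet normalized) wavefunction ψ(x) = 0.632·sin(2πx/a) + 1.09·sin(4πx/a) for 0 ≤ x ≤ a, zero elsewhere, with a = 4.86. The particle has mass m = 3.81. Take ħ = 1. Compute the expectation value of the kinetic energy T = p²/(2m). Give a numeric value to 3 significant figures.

0.712

T = −(ħ²/2m) d²/dx², so ⟨T⟩ = −(ħ²/2m) ∫ ψ*·ψ'' dx / ∫|ψ|² dx; with m = 3.81.
d²/dx² sin(jπx/a) = −(jπ/a)²·sin(jπx/a); on 0 ≤ x ≤ a, ∫sin²(jπx/a) dx = a/2 and ∫sin(jπx/a)·sin(lπx/a) dx = 0 for j ≠ l, so only diagonal terms survive in ∫|ψ|² and ∫ψ·ψ″; ∫ψ·ψ′ dx = [ψ²/2] between the walls = 0.
State is unnormalized: ∫|ψ|² dx = 3.8577, and ∫ψ*·(−ħ²/2m · ψ'') dx = 2.7460, so ⟨T⟩ = 2.7460 / 3.8577.
⟨T⟩ = 0.71182.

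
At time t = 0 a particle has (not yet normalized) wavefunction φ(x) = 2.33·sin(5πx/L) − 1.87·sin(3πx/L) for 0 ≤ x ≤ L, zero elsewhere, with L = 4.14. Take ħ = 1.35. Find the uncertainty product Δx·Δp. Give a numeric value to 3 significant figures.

Δx = √(⟨x²⟩−⟨x⟩²), Δp = √(⟨p²⟩−⟨p⟩²).
On 0 ≤ x ≤ L (j ≠ l): ∫sin²(jπx/L) dx = L/2, ∫sin(jπx/L)·sin(lπx/L) dx = 0; diagonal moments ∫x·sin²(jπx/L) dx = L²/4, ∫x²·sin²(jπx/L) dx = L³·(1/6 − 1/(4j²π²)); cross terms ∫x·sin(jπx/L)·sin(lπx/L) dx = 0 for j + l even and −4jlL²/(π²(j² − l²)²) for j + l odd, ∫x²·sin(jπx/L)·sin(lπx/L) dx = (−1)^(j+l)·4jlL³/(π²(j² − l²)²); higher powers the same way via product-to-sum and parts. d²/dx² sin(jπx/L) = −(jπ/L)²·sin(jπx/L); on 0 ≤ x ≤ L, ∫sin²(jπx/L) dx = L/2 and ∫sin(jπx/L)·sin(lπx/L) dx = 0 for j ≠ l, so only diagonal terms survive in ∫|φ|² and ∫φ·φ″; ∫φ·φ′ dx = [φ²/2] between the walls = 0.
Normalization: ∫|φ|² dx = 18.476.
⟨x⟩ = 2.0700, ⟨x²⟩ = 4.8595 ⇒ Δx = 0.75805.
⟨p⟩ = 0.0000, ⟨p²⟩ = 19.658 ⇒ Δp = 4.4337.
Δx·Δp = 3.3610.

3.36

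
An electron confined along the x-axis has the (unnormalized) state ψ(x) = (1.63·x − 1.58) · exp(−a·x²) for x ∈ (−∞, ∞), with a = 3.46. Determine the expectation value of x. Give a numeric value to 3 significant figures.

⟨x⟩ = ∫ x·|ψ|² dx / ∫|ψ|² dx (integrals over the domain).
Expand each integrand as polynomial × e^(−2ax²) and use ∫x^(2j)·e^(−2ax²) dx = (2j−1)!!/(4a)^j · √(π/(2a)), odd powers → 0; here √(π/(2a)) = 0.67379.
State is unnormalized: ∫|ψ|² dx = 1.8114, and ∫ψ*·x·ψ dx = -0.25076, so ⟨x⟩ = -0.25076 / 1.8114.
⟨x⟩ = -0.13844.

-0.138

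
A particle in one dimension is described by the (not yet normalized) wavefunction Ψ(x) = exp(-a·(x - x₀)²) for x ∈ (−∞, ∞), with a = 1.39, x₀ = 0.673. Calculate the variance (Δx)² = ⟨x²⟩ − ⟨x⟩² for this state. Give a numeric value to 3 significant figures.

0.180

Compute ⟨x⟩ and ⟨x²⟩ separately, then (Δx)² = ⟨x²⟩ − ⟨x⟩².
Gaussian moments (u = x − x₀): ∫u^(2j)·e^(−2au²) du = (2j−1)!!/(4a)^j · √(π/(2a)), odd powers integrate to 0; here √(π/(2a)) = 1.0630.
Normalization: ∫|Ψ|² dx = 1.0630.
⟨x⟩ = 0.67300 and ⟨x²⟩ = 0.63279.
(Δx)² = 0.63279 − (0.67300)² = 0.17986.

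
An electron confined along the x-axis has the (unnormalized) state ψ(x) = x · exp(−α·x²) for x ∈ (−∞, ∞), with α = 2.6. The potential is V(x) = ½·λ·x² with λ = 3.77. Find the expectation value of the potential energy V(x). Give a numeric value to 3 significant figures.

⟨V⟩ = ∫ V(x)·|ψ|² dx / ∫|ψ|² dx.
Expand each integrand as polynomial × e^(−2αx²) and use ∫x^(2j)·e^(−2αx²) dx = (2j−1)!!/(4α)^j · √(π/(2α)), odd powers → 0; here √(π/(2α)) = 0.77727.
State is unnormalized: ∫|ψ|² dx = 0.074738, and ∫ψ*·V(x)·ψ dx = 0.040639, so ⟨V⟩ = 0.040639 / 0.074738.
⟨V⟩ = 0.54375.

0.544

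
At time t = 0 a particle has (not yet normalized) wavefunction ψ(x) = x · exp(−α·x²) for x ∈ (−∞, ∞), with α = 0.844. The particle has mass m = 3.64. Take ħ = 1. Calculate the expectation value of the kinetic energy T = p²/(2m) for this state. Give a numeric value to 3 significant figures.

0.348

T = −(ħ²/2m) d²/dx², so ⟨T⟩ = −(ħ²/2m) ∫ ψ*·ψ'' dx / ∫|ψ|² dx; with m = 3.64.
Expand each integrand as polynomial × e^(−2αx²) and use ∫x^(2j)·e^(−2αx²) dx = (2j−1)!!/(4α)^j · √(π/(2α)), odd powers → 0; here √(π/(2α)) = 1.3642. Differentiate with the product rule, d/dx e^(−αx²) = −2αx·e^(−αx²).
State is unnormalized: ∫|ψ|² dx = 0.40410, and ∫ψ*·(−ħ²/2m · ψ'') dx = 0.14055, so ⟨T⟩ = 0.14055 / 0.40410.
⟨T⟩ = 0.34780.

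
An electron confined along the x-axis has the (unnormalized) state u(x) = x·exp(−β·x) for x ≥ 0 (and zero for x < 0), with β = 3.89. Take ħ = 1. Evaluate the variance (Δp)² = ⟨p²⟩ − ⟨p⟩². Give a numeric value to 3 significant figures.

Compute ⟨p⟩ and ⟨p²⟩ separately; (Δp)² = ⟨p²⟩ − ⟨p⟩².
Differentiate x·exp(−β·x) with the product rule; every integrand then reduces to terms xʲ·e^(−2βx) on [0, ∞), with ∫₀^∞ xʲ·e^(−2βx) dx = j!/(2β)^(j+1).
Normalization: ∫|u|² dx = 0.0042471.
⟨p⟩ = 0.0000 and ⟨p²⟩ = 15.132.
(Δp)² = 15.132 − (0.0000)² = 15.132.

15.1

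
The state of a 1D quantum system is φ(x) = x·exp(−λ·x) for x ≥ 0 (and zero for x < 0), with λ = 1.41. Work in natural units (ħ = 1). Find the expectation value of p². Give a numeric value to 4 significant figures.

p² φ = −ħ² d²φ/dx²; ⟨p²⟩ = −ħ² ∫ φ*·φ'' dx / ∫|φ|² dx.
Differentiate x·exp(−λ·x) with the product rule; every integrand then reduces to terms xʲ·e^(−2λx) on [0, ∞), with ∫₀^∞ xʲ·e^(−2λx) dx = j!/(2λ)^(j+1).
State is unnormalized: ∫|φ|² dx = 0.089183, and ∫φ*·(−ħ² φ'') dx = 0.17730, so ⟨p²⟩ = 0.17730 / 0.089183.
⟨p²⟩ = 1.9881.

1.988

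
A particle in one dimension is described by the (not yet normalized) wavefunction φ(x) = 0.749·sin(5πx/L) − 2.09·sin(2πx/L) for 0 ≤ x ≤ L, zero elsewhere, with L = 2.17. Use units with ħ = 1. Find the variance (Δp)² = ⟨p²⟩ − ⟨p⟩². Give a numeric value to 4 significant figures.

Compute ⟨p⟩ and ⟨p²⟩ separately; (Δp)² = ⟨p²⟩ − ⟨p⟩².
d²/dx² sin(jπx/L) = −(jπ/L)²·sin(jπx/L); on 0 ≤ x ≤ L, ∫sin²(jπx/L) dx = L/2 and ∫sin(jπx/L)·sin(lπx/L) dx = 0 for j ≠ l, so only diagonal terms survive in ∫|φ|² and ∫φ·φ″; ∫φ·φ′ dx = [φ²/2] between the walls = 0.
Normalization: ∫|φ|² dx = 5.3481.
⟨p⟩ = 0.0000 and ⟨p²⟩ = 13.393.
(Δp)² = 13.393 − (0.0000)² = 13.393.

13.39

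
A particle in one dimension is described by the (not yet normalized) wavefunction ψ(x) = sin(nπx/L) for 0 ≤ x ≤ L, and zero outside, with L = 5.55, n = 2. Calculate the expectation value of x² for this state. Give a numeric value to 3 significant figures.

⟨x²⟩ = ∫ x²·|ψ|² dx / ∫|ψ|² dx (integrals over the domain).
With sin²θ = (1 − cos2θ)/2 on 0 ≤ x ≤ L: ∫sin²(nπx/L) dx = L/2, ∫x·sin²(nπx/L) dx = L²/4, ∫x²·sin²(nπx/L) dx = L³·(1/6 − 1/(4n²π²)); higher powers xᵏ the same way, integrating xᵏ·cos(2nπx/L) by parts.
State is unnormalized: ∫|ψ|² dx = 2.7750, and ∫ψ*·x²·ψ dx = 27.410, so ⟨x²⟩ = 27.410 / 2.7750.
⟨x²⟩ = 9.8774.

9.88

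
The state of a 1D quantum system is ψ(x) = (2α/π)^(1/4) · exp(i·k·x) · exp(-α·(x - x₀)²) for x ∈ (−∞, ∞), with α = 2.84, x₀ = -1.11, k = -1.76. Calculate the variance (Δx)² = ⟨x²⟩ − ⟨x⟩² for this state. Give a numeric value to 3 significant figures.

Compute ⟨x⟩ and ⟨x²⟩ separately, then (Δx)² = ⟨x²⟩ − ⟨x⟩².
Gaussian moments (u = x − x₀): ∫u^(2j)·e^(−2αu²) du = (2j−1)!!/(4α)^j · √(π/(2α)), odd powers integrate to 0; here √(π/(2α)) = 0.74371.
⟨x⟩ = -1.1100 and ⟨x²⟩ = 1.3201.
(Δx)² = 1.3201 − (-1.1100)² = 0.088028.

0.0880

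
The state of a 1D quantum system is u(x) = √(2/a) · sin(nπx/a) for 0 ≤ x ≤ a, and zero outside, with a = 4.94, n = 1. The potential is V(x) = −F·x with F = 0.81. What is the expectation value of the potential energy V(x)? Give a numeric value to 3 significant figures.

⟨V⟩ = ∫ V(x)·|u|² dx.
With sin²θ = (1 − cos2θ)/2 on 0 ≤ x ≤ a: ∫sin²(nπx/a) dx = a/2, ∫x·sin²(nπx/a) dx = a²/4, ∫x²·sin²(nπx/a) dx = a³·(1/6 − 1/(4n²π²)); higher powers xᵏ the same way, integrating xᵏ·cos(2nπx/a) by parts.
⟨V⟩ = -2.0007.

-2.00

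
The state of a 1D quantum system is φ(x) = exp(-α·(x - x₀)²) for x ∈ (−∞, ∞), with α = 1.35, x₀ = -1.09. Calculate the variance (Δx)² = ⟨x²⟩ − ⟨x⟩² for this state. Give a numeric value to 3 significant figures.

Compute ⟨x⟩ and ⟨x²⟩ separately, then (Δx)² = ⟨x²⟩ − ⟨x⟩².
Gaussian moments (u = x − x₀): ∫u^(2j)·e^(−2αu²) du = (2j−1)!!/(4α)^j · √(π/(2α)), odd powers integrate to 0; here √(π/(2α)) = 1.0787.
Normalization: ∫|φ|² dx = 1.0787.
⟨x⟩ = -1.0900 and ⟨x²⟩ = 1.3733.
(Δx)² = 1.3733 − (-1.0900)² = 0.18519.

0.185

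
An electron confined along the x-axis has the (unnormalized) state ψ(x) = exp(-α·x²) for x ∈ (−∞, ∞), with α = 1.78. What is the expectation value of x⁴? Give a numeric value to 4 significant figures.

0.05918

⟨x⁴⟩ = ∫ x⁴·|ψ|² dx / ∫|ψ|² dx (integrals over the domain).
Gaussian moments: ∫x^(2j)·e^(−2αx²) dx = (2j−1)!!/(4α)^j · √(π/(2α)), odd powers integrate to 0; here √(π/(2α)) = 0.93940.
State is unnormalized: ∫|ψ|² dx = 0.93940, and ∫ψ*·x⁴·ψ dx = 0.055592, so ⟨x⁴⟩ = 0.055592 / 0.93940.
⟨x⁴⟩ = 0.059178.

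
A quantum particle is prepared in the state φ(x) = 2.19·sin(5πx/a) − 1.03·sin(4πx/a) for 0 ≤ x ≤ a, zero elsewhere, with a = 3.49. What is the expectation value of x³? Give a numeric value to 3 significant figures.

16.3

⟨x³⟩ = ∫ x³·|φ|² dx / ∫|φ|² dx (integrals over the domain).
On 0 ≤ x ≤ a (j ≠ l): ∫sin²(jπx/a) dx = a/2, ∫sin(jπx/a)·sin(lπx/a) dx = 0; diagonal moments ∫x·sin²(jπx/a) dx = a²/4, ∫x²·sin²(jπx/a) dx = a³·(1/6 − 1/(4j²π²)); cross terms ∫x·sin(jπx/a)·sin(lπx/a) dx = 0 for j + l even and −4jla²/(π²(j² − l²)²) for j + l odd, ∫x²·sin(jπx/a)·sin(lπx/a) dx = (−1)^(j+l)·4jla³/(π²(j² − l²)²); higher powers the same way via product-to-sum and parts.
State is unnormalized: ∫|φ|² dx = 10.220, and ∫φ*·x³·φ dx = 166.40, so ⟨x³⟩ = 166.40 / 10.220.
⟨x³⟩ = 16.281.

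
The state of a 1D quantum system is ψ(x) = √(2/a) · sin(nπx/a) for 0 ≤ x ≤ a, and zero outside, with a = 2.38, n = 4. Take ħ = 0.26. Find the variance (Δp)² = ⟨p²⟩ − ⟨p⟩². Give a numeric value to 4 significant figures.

Compute ⟨p⟩ and ⟨p²⟩ separately; (Δp)² = ⟨p²⟩ − ⟨p⟩².
d/dx sin(nπx/a) = (nπ/a)·cos(nπx/a) and d²/dx² sin(nπx/a) = −(nπ/a)²·sin(nπx/a); on 0 ≤ x ≤ a, ∫sin²(nπx/a) dx = a/2 and ∫sin(nπx/a)·cos(nπx/a) dx = 0.
⟨p⟩ = 0.0000 and ⟨p²⟩ = 1.8846.
(Δp)² = 1.8846 − (0.0000)² = 1.8846.

1.885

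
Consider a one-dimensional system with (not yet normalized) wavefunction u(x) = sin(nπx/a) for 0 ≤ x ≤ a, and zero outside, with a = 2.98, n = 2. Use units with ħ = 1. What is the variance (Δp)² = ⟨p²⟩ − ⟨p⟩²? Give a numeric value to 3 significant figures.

Compute ⟨p⟩ and ⟨p²⟩ separately; (Δp)² = ⟨p²⟩ − ⟨p⟩².
d/dx sin(nπx/a) = (nπ/a)·cos(nπx/a) and d²/dx² sin(nπx/a) = −(nπ/a)²·sin(nπx/a); on 0 ≤ x ≤ a, ∫sin²(nπx/a) dx = a/2 and ∫sin(nπx/a)·cos(nπx/a) dx = 0.
Normalization: ∫|u|² dx = 1.4900.
⟨p⟩ = 0.0000 and ⟨p²⟩ = 4.4456.
(Δp)² = 4.4456 − (0.0000)² = 4.4456.

4.45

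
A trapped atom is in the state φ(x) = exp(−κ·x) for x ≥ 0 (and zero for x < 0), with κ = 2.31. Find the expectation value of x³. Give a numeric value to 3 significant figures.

0.0608

⟨x³⟩ = ∫ x³·|φ|² dx / ∫|φ|² dx (integrals over the domain).
Every integrand reduces to terms xʲ·e^(−2κx) on [0, ∞); use ∫₀^∞ xʲ·e^(−2κx) dx = j!/(2κ)^(j+1).
State is unnormalized: ∫|φ|² dx = 0.21645, and ∫φ*·x³·φ dx = 0.013170, so ⟨x³⟩ = 0.013170 / 0.21645.
⟨x³⟩ = 0.060845.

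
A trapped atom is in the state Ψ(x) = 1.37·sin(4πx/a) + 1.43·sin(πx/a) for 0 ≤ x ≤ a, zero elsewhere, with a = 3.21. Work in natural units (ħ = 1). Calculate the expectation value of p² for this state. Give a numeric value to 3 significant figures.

7.83

p² Ψ = −ħ² d²Ψ/dx²; ⟨p²⟩ = −ħ² ∫ Ψ*·Ψ'' dx / ∫|Ψ|² dx.
d²/dx² sin(jπx/a) = −(jπ/a)²·sin(jπx/a); on 0 ≤ x ≤ a, ∫sin²(jπx/a) dx = a/2 and ∫sin(jπx/a)·sin(lπx/a) dx = 0 for j ≠ l, so only diagonal terms survive in ∫|Ψ|² and ∫Ψ·Ψ″; ∫Ψ·Ψ′ dx = [Ψ²/2] between the walls = 0.
State is unnormalized: ∫|Ψ|² dx = 6.2945, and ∫Ψ*·(−ħ² Ψ'') dx = 49.310, so ⟨p²⟩ = 49.310 / 6.2945.
⟨p²⟩ = 7.8338.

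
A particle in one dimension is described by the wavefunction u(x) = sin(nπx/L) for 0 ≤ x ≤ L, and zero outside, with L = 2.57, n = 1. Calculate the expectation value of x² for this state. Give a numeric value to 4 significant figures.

1.867

⟨x²⟩ = ∫ x²·|u|² dx / ∫|u|² dx (integrals over the domain).
With sin²θ = (1 − cos2θ)/2 on 0 ≤ x ≤ L: ∫sin²(nπx/L) dx = L/2, ∫x·sin²(nπx/L) dx = L²/4, ∫x²·sin²(nπx/L) dx = L³·(1/6 − 1/(4n²π²)); higher powers xᵏ the same way, integrating xᵏ·cos(2nπx/L) by parts.
State is unnormalized: ∫|u|² dx = 1.2850, and ∫u*·x²·u dx = 2.3991, so ⟨x²⟩ = 2.3991 / 1.2850.
⟨x²⟩ = 1.8670.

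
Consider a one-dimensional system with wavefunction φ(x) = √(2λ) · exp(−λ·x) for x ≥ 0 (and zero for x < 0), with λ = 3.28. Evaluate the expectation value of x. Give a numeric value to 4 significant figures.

0.1524

⟨x⟩ = ∫ x·|φ|² dx (integrals over the domain).
Every integrand reduces to terms xʲ·e^(−2λx) on [0, ∞); use ∫₀^∞ xʲ·e^(−2λx) dx = j!/(2λ)^(j+1).
⟨x⟩ = 0.15244.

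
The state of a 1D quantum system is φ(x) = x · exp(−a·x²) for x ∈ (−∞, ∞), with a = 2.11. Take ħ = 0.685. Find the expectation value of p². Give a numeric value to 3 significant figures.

2.97

p² φ = −ħ² d²φ/dx²; ⟨p²⟩ = −ħ² ∫ φ*·φ'' dx / ∫|φ|² dx.
Expand each integrand as polynomial × e^(−2ax²) and use ∫x^(2j)·e^(−2ax²) dx = (2j−1)!!/(4a)^j · √(π/(2a)), odd powers → 0; here √(π/(2a)) = 0.86282. Differentiate with the product rule, d/dx e^(−ax²) = −2ax·e^(−ax²).
State is unnormalized: ∫|φ|² dx = 0.10223, and ∫φ*·(−ħ² φ'') dx = 0.30364, so ⟨p²⟩ = 0.30364 / 0.10223.
⟨p²⟩ = 2.9702.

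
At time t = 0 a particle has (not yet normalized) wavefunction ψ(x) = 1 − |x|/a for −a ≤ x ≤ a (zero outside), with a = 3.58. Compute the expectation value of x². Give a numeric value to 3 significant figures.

1.28

⟨x²⟩ = ∫ x²·|ψ|² dx / ∫|ψ|² dx (integrals over the domain).
ψ is even, so ∫ over [−a, a] = 2∫₀ᵃ with ψ = 1 − x/a there: ∫₀ᵃ (1 − x/a)² dx = a/3, ∫₀ᵃ x²(1 − x/a)² dx = a³/30, ∫₀ᵃ x⁴(1 − x/a)² dx = a⁵/105.
State is unnormalized: ∫|ψ|² dx = 2.3867, and ∫ψ*·x²·ψ dx = 3.0588, so ⟨x²⟩ = 3.0588 / 2.3867.
⟨x²⟩ = 1.2816.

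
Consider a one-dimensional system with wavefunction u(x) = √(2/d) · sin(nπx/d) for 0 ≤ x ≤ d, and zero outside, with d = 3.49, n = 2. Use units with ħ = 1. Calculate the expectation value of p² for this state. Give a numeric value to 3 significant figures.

3.24

p² u = −ħ² d²u/dx²; ⟨p²⟩ = −ħ² ∫ u*·u'' dx.
d/dx sin(nπx/d) = (nπ/d)·cos(nπx/d) and d²/dx² sin(nπx/d) = −(nπ/d)²·sin(nπx/d); on 0 ≤ x ≤ d, ∫sin²(nπx/d) dx = d/2 and ∫sin(nπx/d)·cos(nπx/d) dx = 0.
⟨p²⟩ = 3.2412.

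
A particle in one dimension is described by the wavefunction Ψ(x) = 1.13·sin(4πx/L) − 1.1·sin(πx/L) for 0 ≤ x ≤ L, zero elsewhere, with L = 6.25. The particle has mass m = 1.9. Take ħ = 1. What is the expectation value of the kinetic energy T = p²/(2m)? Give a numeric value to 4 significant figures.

T = −(ħ²/2m) d²/dx², so ⟨T⟩ = −(ħ²/2m) ∫ Ψ*·Ψ'' dx / ∫|Ψ|² dx; with m = 1.9.
d²/dx² sin(jπx/L) = −(jπ/L)²·sin(jπx/L); on 0 ≤ x ≤ L, ∫sin²(jπx/L) dx = L/2 and ∫sin(jπx/L)·sin(lπx/L) dx = 0 for j ≠ l, so only diagonal terms survive in ∫|Ψ|² and ∫Ψ·Ψ″; ∫Ψ·Ψ′ dx = [Ψ²/2] between the walls = 0.
State is unnormalized: ∫|Ψ|² dx = 7.7716, and ∫Ψ*·(−ħ²/2m · Ψ'') dx = 4.4965, so ⟨T⟩ = 4.4965 / 7.7716.
⟨T⟩ = 0.57858.

0.5786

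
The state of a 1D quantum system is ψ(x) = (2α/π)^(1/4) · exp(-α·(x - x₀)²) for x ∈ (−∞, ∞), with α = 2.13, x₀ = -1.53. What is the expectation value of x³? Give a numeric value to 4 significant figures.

⟨x³⟩ = ∫ x³·|ψ|² dx (integrals over the domain).
Gaussian moments (u = x − x₀): ∫u^(2j)·e^(−2αu²) du = (2j−1)!!/(4α)^j · √(π/(2α)), odd powers integrate to 0; here √(π/(2α)) = 0.85876.
⟨x³⟩ = -4.1203.

-4.120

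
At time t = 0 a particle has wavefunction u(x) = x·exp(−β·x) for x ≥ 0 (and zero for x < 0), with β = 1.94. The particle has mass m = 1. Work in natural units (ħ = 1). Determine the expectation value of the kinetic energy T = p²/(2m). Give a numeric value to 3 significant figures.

T = −(ħ²/2m) d²/dx², so ⟨T⟩ = −(ħ²/2m) ∫ u*·u'' dx / ∫|u|² dx; with m = 1.
Differentiate x·exp(−β·x) with the product rule; every integrand then reduces to terms xʲ·e^(−2βx) on [0, ∞), with ∫₀^∞ xʲ·e^(−2βx) dx = j!/(2β)^(j+1).
State is unnormalized: ∫|u|² dx = 0.034240, and ∫u*·(−ħ²/2m · u'') dx = 0.064433, so ⟨T⟩ = 0.064433 / 0.034240.
⟨T⟩ = 1.8818.

1.88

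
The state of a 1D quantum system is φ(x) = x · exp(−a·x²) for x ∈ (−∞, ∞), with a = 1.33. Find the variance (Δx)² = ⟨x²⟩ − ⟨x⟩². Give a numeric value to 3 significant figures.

0.564

Compute ⟨x⟩ and ⟨x²⟩ separately, then (Δx)² = ⟨x²⟩ − ⟨x⟩².
Expand each integrand as polynomial × e^(−2ax²) and use ∫x^(2j)·e^(−2ax²) dx = (2j−1)!!/(4a)^j · √(π/(2a)), odd powers → 0; here √(π/(2a)) = 1.0868.
Normalization: ∫|φ|² dx = 0.20428.
⟨x⟩ = 0.0000 and ⟨x²⟩ = 0.56391.
(Δx)² = 0.56391 − (0.0000)² = 0.56391.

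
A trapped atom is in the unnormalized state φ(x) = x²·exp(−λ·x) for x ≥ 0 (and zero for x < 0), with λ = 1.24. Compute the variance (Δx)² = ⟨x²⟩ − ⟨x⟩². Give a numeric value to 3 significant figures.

Compute ⟨x⟩ and ⟨x²⟩ separately, then (Δx)² = ⟨x²⟩ − ⟨x⟩².
Every integrand reduces to terms xʲ·e^(−2λx) on [0, ∞); use ∫₀^∞ xʲ·e^(−2λx) dx = j!/(2λ)^(j+1).
Normalization: ∫|φ|² dx = 0.25583.
⟨x⟩ = 2.0161 and ⟨x²⟩ = 4.8777.
(Δx)² = 4.8777 − (2.0161)² = 0.81296.

0.813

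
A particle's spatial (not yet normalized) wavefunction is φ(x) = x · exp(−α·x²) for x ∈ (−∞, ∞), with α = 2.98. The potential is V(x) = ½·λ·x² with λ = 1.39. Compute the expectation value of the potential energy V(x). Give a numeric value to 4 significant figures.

⟨V⟩ = ∫ V(x)·|φ|² dx / ∫|φ|² dx.
Expand each integrand as polynomial × e^(−2αx²) and use ∫x^(2j)·e^(−2αx²) dx = (2j−1)!!/(4α)^j · √(π/(2α)), odd powers → 0; here √(π/(2α)) = 0.72603.
State is unnormalized: ∫|φ|² dx = 0.060908, and ∫φ*·V(x)·φ dx = 0.010654, so ⟨V⟩ = 0.010654 / 0.060908.
⟨V⟩ = 0.17492.

0.1749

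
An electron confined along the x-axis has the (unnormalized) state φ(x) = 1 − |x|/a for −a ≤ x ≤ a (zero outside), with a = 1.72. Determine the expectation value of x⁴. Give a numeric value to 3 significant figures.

⟨x⁴⟩ = ∫ x⁴·|φ|² dx / ∫|φ|² dx (integrals over the domain).
φ is even, so ∫ over [−a, a] = 2∫₀ᵃ with φ = 1 − x/a there: ∫₀ᵃ (1 − x/a)² dx = a/3, ∫₀ᵃ x²(1 − x/a)² dx = a³/30, ∫₀ᵃ x⁴(1 − x/a)² dx = a⁵/105.
State is unnormalized: ∫|φ|² dx = 1.1467, and ∫φ*·x⁴·φ dx = 0.28674, so ⟨x⁴⟩ = 0.28674 / 1.1467.
⟨x⁴⟩ = 0.25006.

0.250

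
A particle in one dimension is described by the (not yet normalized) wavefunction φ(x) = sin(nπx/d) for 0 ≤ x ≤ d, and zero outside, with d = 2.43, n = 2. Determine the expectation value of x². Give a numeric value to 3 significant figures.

⟨x²⟩ = ∫ x²·|φ|² dx / ∫|φ|² dx (integrals over the domain).
With sin²θ = (1 − cos2θ)/2 on 0 ≤ x ≤ d: ∫sin²(nπx/d) dx = d/2, ∫x·sin²(nπx/d) dx = d²/4, ∫x²·sin²(nπx/d) dx = d³·(1/6 − 1/(4n²π²)); higher powers xᵏ the same way, integrating xᵏ·cos(2nπx/d) by parts.
State is unnormalized: ∫|φ|² dx = 1.2150, and ∫φ*·x²·φ dx = 2.3006, so ⟨x²⟩ = 2.3006 / 1.2150.
⟨x²⟩ = 1.8935.

1.89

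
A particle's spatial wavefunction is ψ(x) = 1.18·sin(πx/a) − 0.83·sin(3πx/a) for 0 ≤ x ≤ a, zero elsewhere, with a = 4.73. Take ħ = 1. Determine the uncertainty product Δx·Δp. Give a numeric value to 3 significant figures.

0.652

Δx = √(⟨x²⟩−⟨x⟩²), Δp = √(⟨p²⟩−⟨p⟩²).
On 0 ≤ x ≤ a (j ≠ l): ∫sin²(jπx/a) dx = a/2, ∫sin(jπx/a)·sin(lπx/a) dx = 0; diagonal moments ∫x·sin²(jπx/a) dx = a²/4, ∫x²·sin²(jπx/a) dx = a³·(1/6 − 1/(4j²π²)); cross terms ∫x·sin(jπx/a)·sin(lπx/a) dx = 0 for j + l even and −4jla²/(π²(j² − l²)²) for j + l odd, ∫x²·sin(jπx/a)·sin(lπx/a) dx = (−1)^(j+l)·4jla³/(π²(j² − l²)²); higher powers the same way via product-to-sum and parts. d²/dx² sin(jπx/a) = −(jπ/a)²·sin(jπx/a); on 0 ≤ x ≤ a, ∫sin²(jπx/a) dx = a/2 and ∫sin(jπx/a)·sin(lπx/a) dx = 0 for j ≠ l, so only diagonal terms survive in ∫|ψ|² and ∫ψ·ψ″; ∫ψ·ψ′ dx = [ψ²/2] between the walls = 0.
Normalization: ∫|ψ|² dx = 4.9223.
⟨x⟩ = 2.3650, ⟨x²⟩ = 5.8576 ⇒ Δx = 0.51422.
⟨p⟩ = 0.0000, ⟨p²⟩ = 1.6093 ⇒ Δp = 1.2686.
Δx·Δp = 0.65232.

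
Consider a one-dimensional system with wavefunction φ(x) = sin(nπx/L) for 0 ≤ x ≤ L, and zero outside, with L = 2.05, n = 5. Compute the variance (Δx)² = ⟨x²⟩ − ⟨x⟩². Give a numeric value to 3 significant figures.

Compute ⟨x⟩ and ⟨x²⟩ separately, then (Δx)² = ⟨x²⟩ − ⟨x⟩².
With sin²θ = (1 − cos2θ)/2 on 0 ≤ x ≤ L: ∫sin²(nπx/L) dx = L/2, ∫x·sin²(nπx/L) dx = L²/4, ∫x²·sin²(nπx/L) dx = L³·(1/6 − 1/(4n²π²)); higher powers xᵏ the same way, integrating xᵏ·cos(2nπx/L) by parts.
Normalization: ∫|φ|² dx = 1.0250.
⟨x⟩ = 1.0250 and ⟨x²⟩ = 1.3923.
(Δx)² = 1.3923 − (1.0250)² = 0.34169.

0.342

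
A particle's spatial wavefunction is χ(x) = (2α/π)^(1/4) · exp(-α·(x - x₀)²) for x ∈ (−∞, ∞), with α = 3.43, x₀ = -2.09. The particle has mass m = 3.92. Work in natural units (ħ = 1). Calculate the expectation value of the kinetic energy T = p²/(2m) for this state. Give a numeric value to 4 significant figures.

T = −(ħ²/2m) d²/dx², so ⟨T⟩ = −(ħ²/2m) ∫ χ*·χ'' dx; with m = 3.92.
Gaussian moments (u = x − x₀): ∫u^(2j)·e^(−2αu²) du = (2j−1)!!/(4α)^j · √(π/(2α)), odd powers integrate to 0; here √(π/(2α)) = 0.67673. Derivatives: d/dx e^(−αu²) = −2αu·e^(−αu²), d²/dx² e^(−αu²) = (4α²u² − 2α)·e^(−αu²).
⟨T⟩ = 0.43750.

0.4375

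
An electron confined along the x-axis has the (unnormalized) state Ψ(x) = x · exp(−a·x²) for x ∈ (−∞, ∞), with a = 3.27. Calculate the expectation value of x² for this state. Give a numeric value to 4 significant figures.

0.2294

⟨x²⟩ = ∫ x²·|Ψ|² dx / ∫|Ψ|² dx (integrals over the domain).
Expand each integrand as polynomial × e^(−2ax²) and use ∫x^(2j)·e^(−2ax²) dx = (2j−1)!!/(4a)^j · √(π/(2a)), odd powers → 0; here √(π/(2a)) = 0.69308.
State is unnormalized: ∫|Ψ|² dx = 0.052988, and ∫Ψ*·x²·Ψ dx = 0.012153, so ⟨x²⟩ = 0.012153 / 0.052988.
⟨x²⟩ = 0.22936.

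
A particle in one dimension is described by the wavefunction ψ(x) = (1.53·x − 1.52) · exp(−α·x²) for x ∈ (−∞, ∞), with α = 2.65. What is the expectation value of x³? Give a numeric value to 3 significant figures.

⟨x³⟩ = ∫ x³·|ψ|² dx / ∫|ψ|² dx (integrals over the domain).
Expand each integrand as polynomial × e^(−2αx²) and use ∫x^(2j)·e^(−2αx²) dx = (2j−1)!!/(4α)^j · √(π/(2α)), odd powers → 0; here √(π/(2α)) = 0.76990.
State is unnormalized: ∫|ψ|² dx = 1.9488, and ∫ψ*·x³·ψ dx = -0.095612, so ⟨x³⟩ = -0.095612 / 1.9488.
⟨x³⟩ = -0.049062.

-0.0491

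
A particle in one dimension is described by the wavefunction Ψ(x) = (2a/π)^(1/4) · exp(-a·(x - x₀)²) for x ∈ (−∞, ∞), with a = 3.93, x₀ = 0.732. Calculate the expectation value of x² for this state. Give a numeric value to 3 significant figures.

0.599

⟨x²⟩ = ∫ x²·|Ψ|² dx (integrals over the domain).
Gaussian moments (u = x − x₀): ∫u^(2j)·e^(−2au²) du = (2j−1)!!/(4a)^j · √(π/(2a)), odd powers integrate to 0; here √(π/(2a)) = 0.63221.
⟨x²⟩ = 0.59944.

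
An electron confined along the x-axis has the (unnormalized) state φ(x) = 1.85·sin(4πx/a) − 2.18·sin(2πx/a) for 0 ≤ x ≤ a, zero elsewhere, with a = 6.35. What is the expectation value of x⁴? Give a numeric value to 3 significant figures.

178.

⟨x⁴⟩ = ∫ x⁴·|φ|² dx / ∫|φ|² dx (integrals over the domain).
On 0 ≤ x ≤ a (j ≠ l): ∫sin²(jπx/a) dx = a/2, ∫sin(jπx/a)·sin(lπx/a) dx = 0; diagonal moments ∫x·sin²(jπx/a) dx = a²/4, ∫x²·sin²(jπx/a) dx = a³·(1/6 − 1/(4j²π²)); cross terms ∫x·sin(jπx/a)·sin(lπx/a) dx = 0 for j + l even and −4jla²/(π²(j² − l²)²) for j + l odd, ∫x²·sin(jπx/a)·sin(lπx/a) dx = (−1)^(j+l)·4jla³/(π²(j² − l²)²); higher powers the same way via product-to-sum and parts.
State is unnormalized: ∫|φ|² dx = 25.955, and ∫φ*·x⁴·φ dx = 4614.7, so ⟨x⁴⟩ = 4614.7 / 25.955.
⟨x⁴⟩ = 177.79.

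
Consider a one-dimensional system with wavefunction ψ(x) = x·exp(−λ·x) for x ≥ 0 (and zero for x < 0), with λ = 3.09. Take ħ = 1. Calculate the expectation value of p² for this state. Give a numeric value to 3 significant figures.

9.55

p² ψ = −ħ² d²ψ/dx²; ⟨p²⟩ = −ħ² ∫ ψ*·ψ'' dx / ∫|ψ|² dx.
Differentiate x·exp(−λ·x) with the product rule; every integrand then reduces to terms xʲ·e^(−2λx) on [0, ∞), with ∫₀^∞ xʲ·e^(−2λx) dx = j!/(2λ)^(j+1).
State is unnormalized: ∫|ψ|² dx = 0.0084735, and ∫ψ*·(−ħ² ψ'') dx = 0.080906, so ⟨p²⟩ = 0.080906 / 0.0084735.
⟨p²⟩ = 9.5481.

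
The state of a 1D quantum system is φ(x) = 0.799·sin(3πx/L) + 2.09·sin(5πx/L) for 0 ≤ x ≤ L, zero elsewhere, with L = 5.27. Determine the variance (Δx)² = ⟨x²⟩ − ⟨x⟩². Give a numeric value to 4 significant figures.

Compute ⟨x⟩ and ⟨x²⟩ separately, then (Δx)² = ⟨x²⟩ − ⟨x⟩².
On 0 ≤ x ≤ L (j ≠ l): ∫sin²(jπx/L) dx = L/2, ∫sin(jπx/L)·sin(lπx/L) dx = 0; diagonal moments ∫x·sin²(jπx/L) dx = L²/4, ∫x²·sin²(jπx/L) dx = L³·(1/6 − 1/(4j²π²)); cross terms ∫x·sin(jπx/L)·sin(lπx/L) dx = 0 for j + l even and −4jlL²/(π²(j² − l²)²) for j + l odd, ∫x²·sin(jπx/L)·sin(lπx/L) dx = (−1)^(j+l)·4jlL³/(π²(j² − l²)²); higher powers the same way via product-to-sum and parts.
Normalization: ∫|φ|² dx = 13.192.
⟨x⟩ = 2.6350 and ⟨x²⟩ = 10.069.
(Δx)² = 10.069 − (2.6350)² = 3.1253.

3.125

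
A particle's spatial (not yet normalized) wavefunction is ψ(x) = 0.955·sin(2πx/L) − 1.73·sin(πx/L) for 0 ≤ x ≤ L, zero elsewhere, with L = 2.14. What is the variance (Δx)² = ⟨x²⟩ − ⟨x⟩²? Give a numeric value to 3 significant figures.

0.0839

Compute ⟨x⟩ and ⟨x²⟩ separately, then (Δx)² = ⟨x²⟩ − ⟨x⟩².
On 0 ≤ x ≤ L (j ≠ l): ∫sin²(jπx/L) dx = L/2, ∫sin(jπx/L)·sin(lπx/L) dx = 0; diagonal moments ∫x·sin²(jπx/L) dx = L²/4, ∫x²·sin²(jπx/L) dx = L³·(1/6 − 1/(4j²π²)); cross terms ∫x·sin(jπx/L)·sin(lπx/L) dx = 0 for j + l even and −4jlL²/(π²(j² − l²)²) for j + l odd, ∫x²·sin(jπx/L)·sin(lπx/L) dx = (−1)^(j+l)·4jlL³/(π²(j² − l²)²); higher powers the same way via product-to-sum and parts.
Normalization: ∫|ψ|² dx = 4.1783.
⟨x⟩ = 1.3962 and ⟨x²⟩ = 2.0332.
(Δx)² = 2.0332 − (1.3962)² = 0.083874.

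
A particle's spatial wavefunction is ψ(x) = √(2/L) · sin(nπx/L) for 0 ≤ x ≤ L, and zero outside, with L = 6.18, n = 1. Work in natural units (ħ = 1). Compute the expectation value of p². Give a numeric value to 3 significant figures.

p² ψ = −ħ² d²ψ/dx²; ⟨p²⟩ = −ħ² ∫ ψ*·ψ'' dx.
d/dx sin(nπx/L) = (nπ/L)·cos(nπx/L) and d²/dx² sin(nπx/L) = −(nπ/L)²·sin(nπx/L); on 0 ≤ x ≤ L, ∫sin²(nπx/L) dx = L/2 and ∫sin(nπx/L)·cos(nπx/L) dx = 0.
⟨p²⟩ = 0.25842.

0.258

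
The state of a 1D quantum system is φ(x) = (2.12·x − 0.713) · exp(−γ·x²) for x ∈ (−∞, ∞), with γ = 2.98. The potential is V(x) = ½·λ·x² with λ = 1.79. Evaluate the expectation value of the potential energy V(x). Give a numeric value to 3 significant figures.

⟨V⟩ = ∫ V(x)·|φ|² dx / ∫|φ|² dx.
Expand each integrand as polynomial × e^(−2γx²) and use ∫x^(2j)·e^(−2γx²) dx = (2j−1)!!/(4γ)^j · √(π/(2γ)), odd powers → 0; here √(π/(2γ)) = 0.72603.
State is unnormalized: ∫|φ|² dx = 0.64283, and ∫φ*·V(x)·φ dx = 0.089374, so ⟨V⟩ = 0.089374 / 0.64283.
⟨V⟩ = 0.13903.

0.139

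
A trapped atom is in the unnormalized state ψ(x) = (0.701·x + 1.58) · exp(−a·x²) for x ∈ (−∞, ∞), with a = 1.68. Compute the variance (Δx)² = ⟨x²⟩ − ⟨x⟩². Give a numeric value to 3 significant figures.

0.141

Compute ⟨x⟩ and ⟨x²⟩ separately, then (Δx)² = ⟨x²⟩ − ⟨x⟩².
Expand each integrand as polynomial × e^(−2ax²) and use ∫x^(2j)·e^(−2ax²) dx = (2j−1)!!/(4a)^j · √(π/(2a)), odd powers → 0; here √(π/(2a)) = 0.96695.
Normalization: ∫|ψ|² dx = 2.4846.
⟨x⟩ = 0.12829 and ⟨x²⟩ = 0.15728.
(Δx)² = 0.15728 − (0.12829)² = 0.14082.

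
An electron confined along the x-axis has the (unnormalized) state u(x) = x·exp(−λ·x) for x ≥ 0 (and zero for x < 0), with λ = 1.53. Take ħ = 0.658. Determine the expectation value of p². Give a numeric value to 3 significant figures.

p² u = −ħ² d²u/dx²; ⟨p²⟩ = −ħ² ∫ u*·u'' dx / ∫|u|² dx.
Differentiate x·exp(−λ·x) with the product rule; every integrand then reduces to terms xʲ·e^(−2λx) on [0, ∞), with ∫₀^∞ xʲ·e^(−2λx) dx = j!/(2λ)^(j+1).
State is unnormalized: ∫|u|² dx = 0.069802, and ∫u*·(−ħ² u'') dx = 0.070746, so ⟨p²⟩ = 0.070746 / 0.069802.
⟨p²⟩ = 1.0135.

1.01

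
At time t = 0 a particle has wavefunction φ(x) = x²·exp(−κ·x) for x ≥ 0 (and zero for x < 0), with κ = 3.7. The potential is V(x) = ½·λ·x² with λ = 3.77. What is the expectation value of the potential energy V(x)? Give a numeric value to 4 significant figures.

1.033

⟨V⟩ = ∫ V(x)·|φ|² dx / ∫|φ|² dx.
Every integrand reduces to terms xʲ·e^(−2κx) on [0, ∞); use ∫₀^∞ xʲ·e^(−2κx) dx = j!/(2κ)^(j+1).
State is unnormalized: ∫|φ|² dx = 0.0010816, and ∫φ*·V(x)·φ dx = 0.0011169, so ⟨V⟩ = 0.0011169 / 0.0010816.
⟨V⟩ = 1.0327.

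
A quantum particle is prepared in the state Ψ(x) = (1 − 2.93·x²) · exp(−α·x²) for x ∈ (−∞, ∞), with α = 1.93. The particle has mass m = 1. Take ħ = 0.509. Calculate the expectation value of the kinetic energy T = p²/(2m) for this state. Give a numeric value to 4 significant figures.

T = −(ħ²/2m) d²/dx², so ⟨T⟩ = −(ħ²/2m) ∫ Ψ*·Ψ'' dx / ∫|Ψ|² dx; with m = 1.
Expand each integrand as polynomial × e^(−2αx²) and use ∫x^(2j)·e^(−2αx²) dx = (2j−1)!!/(4α)^j · √(π/(2α)), odd powers → 0; here √(π/(2α)) = 0.90216. Differentiate with the product rule, d/dx e^(−αx²) = −2αx·e^(−αx²).
State is unnormalized: ∫|Ψ|² dx = 0.60721, and ∫Ψ*·(−ħ²/2m · Ψ'') dx = 0.62419, so ⟨T⟩ = 0.62419 / 0.60721.
⟨T⟩ = 1.0280.

1.028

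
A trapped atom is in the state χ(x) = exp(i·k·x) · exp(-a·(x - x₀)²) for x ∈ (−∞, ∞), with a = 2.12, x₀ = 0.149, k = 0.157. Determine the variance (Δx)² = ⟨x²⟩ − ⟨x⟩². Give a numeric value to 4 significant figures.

0.1179

Compute ⟨x⟩ and ⟨x²⟩ separately, then (Δx)² = ⟨x²⟩ − ⟨x⟩².
Gaussian moments (u = x − x₀): ∫u^(2j)·e^(−2au²) du = (2j−1)!!/(4a)^j · √(π/(2a)), odd powers integrate to 0; here √(π/(2a)) = 0.86078.
Normalization: ∫|χ|² dx = 0.86078.
⟨x⟩ = 0.14900 and ⟨x²⟩ = 0.14013.
(Δx)² = 0.14013 − (0.14900)² = 0.11792.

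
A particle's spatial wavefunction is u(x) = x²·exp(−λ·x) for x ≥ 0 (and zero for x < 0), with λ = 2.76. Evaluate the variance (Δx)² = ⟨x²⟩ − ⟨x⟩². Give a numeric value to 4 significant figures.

Compute ⟨x⟩ and ⟨x²⟩ separately, then (Δx)² = ⟨x²⟩ − ⟨x⟩².
Every integrand reduces to terms xʲ·e^(−2λx) on [0, ∞); use ∫₀^∞ xʲ·e^(−2λx) dx = j!/(2λ)^(j+1).
Normalization: ∫|u|² dx = 0.0046829.
⟨x⟩ = 0.90580 and ⟨x²⟩ = 0.98456.
(Δx)² = 0.98456 − (0.90580)² = 0.16409.

0.1641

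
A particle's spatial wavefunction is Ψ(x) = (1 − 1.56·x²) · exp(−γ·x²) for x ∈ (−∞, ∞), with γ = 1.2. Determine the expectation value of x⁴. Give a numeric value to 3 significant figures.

0.283

⟨x⁴⟩ = ∫ x⁴·|Ψ|² dx / ∫|Ψ|² dx (integrals over the domain).
Expand each integrand as polynomial × e^(−2γx²) and use ∫x^(2j)·e^(−2γx²) dx = (2j−1)!!/(4γ)^j · √(π/(2γ)), odd powers → 0; here √(π/(2γ)) = 1.1441.
State is unnormalized: ∫|Ψ|² dx = 0.76298, and ∫Ψ*·x⁴·Ψ dx = 0.21555, so ⟨x⁴⟩ = 0.21555 / 0.76298.
⟨x⁴⟩ = 0.28250.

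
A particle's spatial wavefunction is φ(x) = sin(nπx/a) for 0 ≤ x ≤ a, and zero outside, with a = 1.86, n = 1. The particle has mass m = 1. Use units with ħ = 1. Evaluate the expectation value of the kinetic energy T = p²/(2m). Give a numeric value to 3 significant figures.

1.43

T = −(ħ²/2m) d²/dx², so ⟨T⟩ = −(ħ²/2m) ∫ φ*·φ'' dx / ∫|φ|² dx; with m = 1.
d/dx sin(nπx/a) = (nπ/a)·cos(nπx/a) and d²/dx² sin(nπx/a) = −(nπ/a)²·sin(nπx/a); on 0 ≤ x ≤ a, ∫sin²(nπx/a) dx = a/2 and ∫sin(nπx/a)·cos(nπx/a) dx = 0.
State is unnormalized: ∫|φ|² dx = 0.93000, and ∫φ*·(−ħ²/2m · φ'') dx = 1.3266, so ⟨T⟩ = 1.3266 / 0.93000.
⟨T⟩ = 1.4264.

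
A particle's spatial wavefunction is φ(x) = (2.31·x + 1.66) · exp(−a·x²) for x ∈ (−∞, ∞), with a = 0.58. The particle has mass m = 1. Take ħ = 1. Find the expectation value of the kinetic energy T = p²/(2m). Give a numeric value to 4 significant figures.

0.5539

T = −(ħ²/2m) d²/dx², so ⟨T⟩ = −(ħ²/2m) ∫ φ*·φ'' dx / ∫|φ|² dx; with m = 1.
Expand each integrand as polynomial × e^(−2ax²) and use ∫x^(2j)·e^(−2ax²) dx = (2j−1)!!/(4a)^j · √(π/(2a)), odd powers → 0; here √(π/(2a)) = 1.6457. Differentiate with the product rule, d/dx e^(−ax²) = −2ax·e^(−ax²).
State is unnormalized: ∫|φ|² dx = 8.3200, and ∫φ*·(−ħ²/2m · φ'') dx = 4.6082, so ⟨T⟩ = 4.6082 / 8.3200.
⟨T⟩ = 0.55387.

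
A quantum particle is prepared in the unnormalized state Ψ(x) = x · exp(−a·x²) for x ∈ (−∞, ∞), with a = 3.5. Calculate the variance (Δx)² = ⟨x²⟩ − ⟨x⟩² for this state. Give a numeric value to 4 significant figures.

Compute ⟨x⟩ and ⟨x²⟩ separately, then (Δx)² = ⟨x²⟩ − ⟨x⟩².
Expand each integrand as polynomial × e^(−2ax²) and use ∫x^(2j)·e^(−2ax²) dx = (2j−1)!!/(4a)^j · √(π/(2a)), odd powers → 0; here √(π/(2a)) = 0.66992.
Normalization: ∫|Ψ|² dx = 0.047852.
⟨x⟩ = 0.0000 and ⟨x²⟩ = 0.21429.
(Δx)² = 0.21429 − (0.0000)² = 0.21429.

0.2143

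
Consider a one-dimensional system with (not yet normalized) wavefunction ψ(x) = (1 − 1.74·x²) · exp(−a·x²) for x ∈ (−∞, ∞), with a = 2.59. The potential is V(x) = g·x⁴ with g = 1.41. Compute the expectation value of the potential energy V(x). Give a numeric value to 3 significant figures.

⟨V⟩ = ∫ V(x)·|ψ|² dx / ∫|ψ|² dx.
Expand each integrand as polynomial × e^(−2ax²) and use ∫x^(2j)·e^(−2ax²) dx = (2j−1)!!/(4a)^j · √(π/(2a)), odd powers → 0; here √(π/(2a)) = 0.77877.
State is unnormalized: ∫|ψ|² dx = 0.58308, and ∫ψ*·V(x)·ψ dx = 0.0094458, so ⟨V⟩ = 0.0094458 / 0.58308.
⟨V⟩ = 0.016200.

0.0162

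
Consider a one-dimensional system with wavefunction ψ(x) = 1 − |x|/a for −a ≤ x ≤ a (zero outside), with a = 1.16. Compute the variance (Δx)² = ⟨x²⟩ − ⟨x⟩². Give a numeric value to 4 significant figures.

Compute ⟨x⟩ and ⟨x²⟩ separately, then (Δx)² = ⟨x²⟩ − ⟨x⟩².
ψ is even, so ∫ over [−a, a] = 2∫₀ᵃ with ψ = 1 − x/a there: ∫₀ᵃ (1 − x/a)² dx = a/3, ∫₀ᵃ x²(1 − x/a)² dx = a³/30, ∫₀ᵃ x⁴(1 − x/a)² dx = a⁵/105.
Normalization: ∫|ψ|² dx = 0.77333.
⟨x⟩ = 0.0000 and ⟨x²⟩ = 0.13456.
(Δx)² = 0.13456 − (0.0000)² = 0.13456.

0.1346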